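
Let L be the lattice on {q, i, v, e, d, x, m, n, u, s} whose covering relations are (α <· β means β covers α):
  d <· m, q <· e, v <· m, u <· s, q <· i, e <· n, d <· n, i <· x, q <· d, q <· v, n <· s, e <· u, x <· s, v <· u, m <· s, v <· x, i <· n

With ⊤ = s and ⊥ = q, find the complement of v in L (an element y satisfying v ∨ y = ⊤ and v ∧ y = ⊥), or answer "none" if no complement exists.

n

Need y with v ∨ y = s and v ∧ y = q.
Checking each element gives: n.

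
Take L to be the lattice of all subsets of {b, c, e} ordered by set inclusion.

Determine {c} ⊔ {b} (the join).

{b,c}

Under ⊆, join is union: {c} ∪ {b} = {b,c}.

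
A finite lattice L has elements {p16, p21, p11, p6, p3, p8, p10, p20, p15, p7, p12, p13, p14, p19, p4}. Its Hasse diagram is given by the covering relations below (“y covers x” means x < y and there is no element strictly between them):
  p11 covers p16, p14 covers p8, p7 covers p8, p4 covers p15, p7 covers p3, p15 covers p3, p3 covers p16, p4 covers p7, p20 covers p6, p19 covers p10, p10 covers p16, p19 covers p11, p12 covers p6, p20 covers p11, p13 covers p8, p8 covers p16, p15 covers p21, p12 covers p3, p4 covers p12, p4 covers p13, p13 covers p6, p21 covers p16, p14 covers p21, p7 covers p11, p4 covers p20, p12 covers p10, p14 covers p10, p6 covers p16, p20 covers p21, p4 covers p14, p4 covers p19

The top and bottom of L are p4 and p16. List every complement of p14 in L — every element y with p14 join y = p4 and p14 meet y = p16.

p11, p3, p6

Need y with p14 ∨ y = p4 and p14 ∧ y = p16.
Checking each element gives: p11, p3, p6.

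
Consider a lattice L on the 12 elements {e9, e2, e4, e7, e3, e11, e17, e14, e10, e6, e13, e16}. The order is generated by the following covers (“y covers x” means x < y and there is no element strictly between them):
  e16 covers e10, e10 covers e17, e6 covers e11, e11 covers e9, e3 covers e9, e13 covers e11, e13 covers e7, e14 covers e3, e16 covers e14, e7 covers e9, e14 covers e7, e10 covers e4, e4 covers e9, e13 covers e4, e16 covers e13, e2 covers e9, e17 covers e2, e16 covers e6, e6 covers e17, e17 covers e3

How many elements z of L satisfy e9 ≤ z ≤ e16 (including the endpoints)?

12

The interval [e9, e16] = {e10, e11, e13, e14, e16, e17, e2, e3, e4, e6, e7, e9}, which has 12 elements.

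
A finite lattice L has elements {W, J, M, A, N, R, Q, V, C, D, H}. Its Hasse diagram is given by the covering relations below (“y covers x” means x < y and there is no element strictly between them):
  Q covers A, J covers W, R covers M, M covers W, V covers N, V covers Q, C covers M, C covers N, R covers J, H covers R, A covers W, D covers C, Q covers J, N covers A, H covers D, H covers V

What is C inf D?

Common lower bounds of {C, D}: A, C, M, N, W.
The greatest among these is C.

C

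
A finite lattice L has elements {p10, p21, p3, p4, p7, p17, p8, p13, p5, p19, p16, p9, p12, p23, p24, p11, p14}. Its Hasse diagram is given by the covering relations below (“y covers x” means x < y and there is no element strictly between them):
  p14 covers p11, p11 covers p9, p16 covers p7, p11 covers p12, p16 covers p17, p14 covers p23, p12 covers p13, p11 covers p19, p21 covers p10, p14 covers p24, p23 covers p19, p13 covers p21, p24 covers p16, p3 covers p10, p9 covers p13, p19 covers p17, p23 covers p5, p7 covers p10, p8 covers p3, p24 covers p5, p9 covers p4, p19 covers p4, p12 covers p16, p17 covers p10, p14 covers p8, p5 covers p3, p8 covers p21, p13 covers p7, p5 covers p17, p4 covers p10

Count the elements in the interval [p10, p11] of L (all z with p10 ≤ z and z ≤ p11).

11

The interval [p10, p11] = {p10, p11, p12, p13, p16, p17, p19, p21, p4, p7, p9}, which has 11 elements.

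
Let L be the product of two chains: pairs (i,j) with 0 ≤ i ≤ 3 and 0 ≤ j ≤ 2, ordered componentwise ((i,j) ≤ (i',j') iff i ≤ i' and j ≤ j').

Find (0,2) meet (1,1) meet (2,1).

(0,1)

In a product of chains, the meet is componentwise min, giving (0,1).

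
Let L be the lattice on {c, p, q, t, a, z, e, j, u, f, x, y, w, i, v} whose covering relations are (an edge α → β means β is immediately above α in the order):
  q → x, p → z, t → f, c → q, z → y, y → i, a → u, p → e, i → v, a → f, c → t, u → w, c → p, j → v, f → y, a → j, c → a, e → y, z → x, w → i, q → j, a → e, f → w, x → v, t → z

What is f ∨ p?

y

Common upper bounds of {f, p}: i, v, y.
The least among these is y.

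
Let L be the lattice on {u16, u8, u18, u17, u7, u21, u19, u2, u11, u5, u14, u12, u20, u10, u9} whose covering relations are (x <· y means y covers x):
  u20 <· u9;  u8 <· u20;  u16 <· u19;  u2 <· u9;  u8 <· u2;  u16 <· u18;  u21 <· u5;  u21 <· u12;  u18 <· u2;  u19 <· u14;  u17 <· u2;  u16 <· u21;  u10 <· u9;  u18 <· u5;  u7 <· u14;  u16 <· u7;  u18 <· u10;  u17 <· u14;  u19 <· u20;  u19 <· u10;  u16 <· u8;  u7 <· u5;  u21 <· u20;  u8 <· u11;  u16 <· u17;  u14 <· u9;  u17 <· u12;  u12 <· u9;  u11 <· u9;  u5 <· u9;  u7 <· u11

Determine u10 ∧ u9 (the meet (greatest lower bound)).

Common lower bounds of {u10, u9}: u10, u16, u18, u19.
The greatest among these is u10.

u10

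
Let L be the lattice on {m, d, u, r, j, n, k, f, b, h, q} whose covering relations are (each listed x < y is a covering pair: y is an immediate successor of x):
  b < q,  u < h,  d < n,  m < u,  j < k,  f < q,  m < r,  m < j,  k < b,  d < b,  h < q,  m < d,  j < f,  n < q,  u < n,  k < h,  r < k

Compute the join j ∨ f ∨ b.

q

Common upper bounds of {j, f, b}: q.
The least among these is q.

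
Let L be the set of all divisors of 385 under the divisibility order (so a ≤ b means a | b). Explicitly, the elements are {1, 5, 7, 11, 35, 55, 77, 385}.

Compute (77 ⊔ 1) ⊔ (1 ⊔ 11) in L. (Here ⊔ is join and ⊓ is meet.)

77

77 ∨ 1 = 77
1 ∨ 11 = 11
77 ∨ 11 = 77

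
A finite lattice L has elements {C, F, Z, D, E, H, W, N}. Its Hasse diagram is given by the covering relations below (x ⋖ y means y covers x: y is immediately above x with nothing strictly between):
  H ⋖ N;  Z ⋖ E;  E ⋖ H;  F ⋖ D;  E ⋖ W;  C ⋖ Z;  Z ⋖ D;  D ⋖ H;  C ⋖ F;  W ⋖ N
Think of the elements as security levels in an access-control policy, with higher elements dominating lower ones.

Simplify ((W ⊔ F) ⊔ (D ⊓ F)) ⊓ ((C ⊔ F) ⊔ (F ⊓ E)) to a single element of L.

W ∨ F = N
D ∧ F = F
N ∨ F = N
C ∨ F = F
F ∧ E = C
F ∨ C = F
N ∧ F = F

F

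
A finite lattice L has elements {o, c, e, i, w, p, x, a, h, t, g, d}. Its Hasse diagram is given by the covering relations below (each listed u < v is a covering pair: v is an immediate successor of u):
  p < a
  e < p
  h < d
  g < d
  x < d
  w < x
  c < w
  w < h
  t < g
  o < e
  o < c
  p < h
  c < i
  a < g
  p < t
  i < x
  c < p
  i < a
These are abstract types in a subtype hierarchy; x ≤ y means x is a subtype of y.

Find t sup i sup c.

g

Common upper bounds of {t, i, c}: d, g.
The least among these is g.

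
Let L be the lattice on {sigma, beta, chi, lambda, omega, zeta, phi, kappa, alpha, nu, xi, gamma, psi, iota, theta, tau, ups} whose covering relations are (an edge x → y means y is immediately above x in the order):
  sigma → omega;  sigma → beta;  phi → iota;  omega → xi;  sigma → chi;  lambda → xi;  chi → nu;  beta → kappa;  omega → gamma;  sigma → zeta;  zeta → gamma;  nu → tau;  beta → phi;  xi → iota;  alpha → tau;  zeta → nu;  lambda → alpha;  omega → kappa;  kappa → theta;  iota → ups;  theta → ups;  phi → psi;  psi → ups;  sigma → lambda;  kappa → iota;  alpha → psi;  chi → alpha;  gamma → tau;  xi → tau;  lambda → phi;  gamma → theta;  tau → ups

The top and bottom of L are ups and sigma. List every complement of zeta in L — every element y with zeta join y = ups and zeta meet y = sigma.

iota, phi, psi

Need y with zeta ∨ y = ups and zeta ∧ y = sigma.
Checking each element gives: iota, phi, psi.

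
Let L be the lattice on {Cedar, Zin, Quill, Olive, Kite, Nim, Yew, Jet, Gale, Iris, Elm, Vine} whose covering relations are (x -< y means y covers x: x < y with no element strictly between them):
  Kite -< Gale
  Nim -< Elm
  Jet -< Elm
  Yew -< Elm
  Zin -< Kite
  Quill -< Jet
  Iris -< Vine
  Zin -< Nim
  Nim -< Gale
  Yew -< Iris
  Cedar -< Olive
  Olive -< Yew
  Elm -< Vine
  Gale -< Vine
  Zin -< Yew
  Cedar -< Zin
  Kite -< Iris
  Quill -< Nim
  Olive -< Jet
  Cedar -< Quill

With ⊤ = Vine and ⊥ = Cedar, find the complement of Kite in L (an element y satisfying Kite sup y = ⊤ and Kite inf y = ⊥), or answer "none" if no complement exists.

Need y with Kite ∨ y = Vine and Kite ∧ y = Cedar.
Checking each element gives: Jet.

Jet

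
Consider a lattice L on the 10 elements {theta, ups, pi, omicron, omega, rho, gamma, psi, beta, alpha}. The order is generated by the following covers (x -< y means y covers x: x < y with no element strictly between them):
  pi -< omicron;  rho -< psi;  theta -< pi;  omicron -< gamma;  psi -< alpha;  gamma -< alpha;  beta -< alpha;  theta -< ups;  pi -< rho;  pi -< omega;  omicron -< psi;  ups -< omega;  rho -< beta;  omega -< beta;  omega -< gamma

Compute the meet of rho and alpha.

Common lower bounds of {rho, alpha}: pi, rho, theta.
The greatest among these is rho.

rho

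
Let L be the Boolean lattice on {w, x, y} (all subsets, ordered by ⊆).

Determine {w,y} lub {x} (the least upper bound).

{w,x,y}

Common upper bounds of {{w,y}, {x}}: {w,x,y}.
The least among these is {w,x,y}.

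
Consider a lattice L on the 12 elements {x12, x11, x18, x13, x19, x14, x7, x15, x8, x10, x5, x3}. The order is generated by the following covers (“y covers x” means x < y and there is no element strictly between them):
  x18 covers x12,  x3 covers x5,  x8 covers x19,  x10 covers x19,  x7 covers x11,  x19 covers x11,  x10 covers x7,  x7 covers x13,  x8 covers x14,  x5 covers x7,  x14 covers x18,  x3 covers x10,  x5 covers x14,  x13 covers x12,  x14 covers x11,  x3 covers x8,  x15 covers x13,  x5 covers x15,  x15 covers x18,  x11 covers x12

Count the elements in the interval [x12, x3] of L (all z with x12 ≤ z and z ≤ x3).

12

The interval [x12, x3] = {x10, x11, x12, x13, x14, x15, x18, x19, x3, x5, x7, x8}, which has 12 elements.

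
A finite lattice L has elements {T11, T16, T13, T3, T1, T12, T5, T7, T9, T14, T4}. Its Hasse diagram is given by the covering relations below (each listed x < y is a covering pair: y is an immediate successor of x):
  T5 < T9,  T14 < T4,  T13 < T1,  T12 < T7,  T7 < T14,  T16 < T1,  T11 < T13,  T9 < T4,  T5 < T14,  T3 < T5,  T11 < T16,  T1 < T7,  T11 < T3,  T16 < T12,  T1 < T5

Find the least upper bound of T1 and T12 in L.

T7

Common upper bounds of {T1, T12}: T14, T4, T7.
The least among these is T7.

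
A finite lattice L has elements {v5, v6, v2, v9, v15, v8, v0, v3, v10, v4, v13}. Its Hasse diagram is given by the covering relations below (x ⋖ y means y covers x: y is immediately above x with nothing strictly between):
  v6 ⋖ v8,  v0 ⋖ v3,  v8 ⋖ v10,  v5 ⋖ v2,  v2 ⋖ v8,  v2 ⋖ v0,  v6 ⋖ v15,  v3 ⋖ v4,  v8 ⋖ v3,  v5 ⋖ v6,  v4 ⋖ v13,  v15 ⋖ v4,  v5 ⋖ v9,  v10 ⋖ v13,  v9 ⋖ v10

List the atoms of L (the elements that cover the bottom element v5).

The atoms are exactly the elements that cover v5: v2, v6, v9.

v2, v6, v9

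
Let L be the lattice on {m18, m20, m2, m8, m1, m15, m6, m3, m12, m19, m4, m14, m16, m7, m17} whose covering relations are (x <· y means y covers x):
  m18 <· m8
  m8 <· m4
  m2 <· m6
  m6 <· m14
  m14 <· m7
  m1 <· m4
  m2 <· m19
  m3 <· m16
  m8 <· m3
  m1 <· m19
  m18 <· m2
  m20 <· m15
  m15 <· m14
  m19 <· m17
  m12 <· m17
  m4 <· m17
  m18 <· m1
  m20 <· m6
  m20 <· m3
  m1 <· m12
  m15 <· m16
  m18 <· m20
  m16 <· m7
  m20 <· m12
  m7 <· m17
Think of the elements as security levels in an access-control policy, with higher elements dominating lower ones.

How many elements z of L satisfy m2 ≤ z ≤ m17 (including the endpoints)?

6

The interval [m2, m17] = {m14, m17, m19, m2, m6, m7}, which has 6 elements.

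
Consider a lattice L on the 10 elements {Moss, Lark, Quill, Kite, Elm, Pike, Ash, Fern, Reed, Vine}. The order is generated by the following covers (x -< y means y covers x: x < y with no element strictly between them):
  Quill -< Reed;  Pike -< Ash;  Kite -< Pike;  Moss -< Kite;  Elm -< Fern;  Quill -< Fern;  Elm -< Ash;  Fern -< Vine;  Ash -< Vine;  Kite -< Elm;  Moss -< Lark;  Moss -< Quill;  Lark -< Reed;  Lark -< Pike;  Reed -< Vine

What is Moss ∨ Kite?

Common upper bounds of {Moss, Kite}: Ash, Elm, Fern, Kite, Pike, Vine.
The least among these is Kite.

Kite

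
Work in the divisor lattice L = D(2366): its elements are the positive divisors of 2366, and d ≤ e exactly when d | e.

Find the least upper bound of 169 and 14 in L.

Common upper bounds of {169, 14}: 2366.
The least among these is 2366.

2366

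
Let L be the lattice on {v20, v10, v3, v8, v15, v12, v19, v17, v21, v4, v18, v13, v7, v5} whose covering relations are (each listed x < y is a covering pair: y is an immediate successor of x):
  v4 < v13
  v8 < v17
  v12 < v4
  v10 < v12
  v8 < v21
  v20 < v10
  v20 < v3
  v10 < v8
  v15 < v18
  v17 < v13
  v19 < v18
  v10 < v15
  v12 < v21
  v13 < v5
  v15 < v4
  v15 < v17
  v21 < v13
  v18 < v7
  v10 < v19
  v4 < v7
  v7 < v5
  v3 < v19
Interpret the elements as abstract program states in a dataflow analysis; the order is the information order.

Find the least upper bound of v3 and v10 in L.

v19

Common upper bounds of {v3, v10}: v18, v19, v5, v7.
The least among these is v19.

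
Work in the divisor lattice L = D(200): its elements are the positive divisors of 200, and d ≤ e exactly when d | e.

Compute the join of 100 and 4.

In the divisibility order, the join is the least common multiple: lcm(100, 4) = 100.

100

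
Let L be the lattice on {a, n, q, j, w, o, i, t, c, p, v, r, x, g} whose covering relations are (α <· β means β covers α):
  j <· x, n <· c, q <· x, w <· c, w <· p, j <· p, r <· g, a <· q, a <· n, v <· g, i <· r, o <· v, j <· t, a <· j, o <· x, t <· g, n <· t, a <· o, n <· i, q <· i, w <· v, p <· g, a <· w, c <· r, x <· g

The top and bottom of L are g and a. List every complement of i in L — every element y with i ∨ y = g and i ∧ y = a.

Need y with i ∨ y = g and i ∧ y = a.
Checking each element gives: j, o, p, v.

j, o, p, v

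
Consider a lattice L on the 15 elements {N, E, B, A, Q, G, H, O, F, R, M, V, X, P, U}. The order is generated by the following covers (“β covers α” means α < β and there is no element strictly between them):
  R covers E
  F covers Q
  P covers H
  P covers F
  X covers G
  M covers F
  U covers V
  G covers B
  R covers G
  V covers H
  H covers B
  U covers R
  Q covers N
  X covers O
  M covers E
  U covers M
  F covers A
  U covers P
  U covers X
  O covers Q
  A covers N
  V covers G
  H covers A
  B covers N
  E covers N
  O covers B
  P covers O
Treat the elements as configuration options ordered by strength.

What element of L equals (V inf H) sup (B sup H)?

H

V ∧ H = H
B ∨ H = H
H ∨ H = H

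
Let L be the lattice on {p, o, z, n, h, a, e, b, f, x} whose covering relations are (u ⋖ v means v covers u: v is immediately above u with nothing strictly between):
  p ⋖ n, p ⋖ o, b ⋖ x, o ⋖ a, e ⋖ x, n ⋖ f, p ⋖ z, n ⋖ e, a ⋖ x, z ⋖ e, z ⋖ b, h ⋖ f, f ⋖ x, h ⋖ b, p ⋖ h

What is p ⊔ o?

o

Common upper bounds of {p, o}: a, o, x.
The least among these is o.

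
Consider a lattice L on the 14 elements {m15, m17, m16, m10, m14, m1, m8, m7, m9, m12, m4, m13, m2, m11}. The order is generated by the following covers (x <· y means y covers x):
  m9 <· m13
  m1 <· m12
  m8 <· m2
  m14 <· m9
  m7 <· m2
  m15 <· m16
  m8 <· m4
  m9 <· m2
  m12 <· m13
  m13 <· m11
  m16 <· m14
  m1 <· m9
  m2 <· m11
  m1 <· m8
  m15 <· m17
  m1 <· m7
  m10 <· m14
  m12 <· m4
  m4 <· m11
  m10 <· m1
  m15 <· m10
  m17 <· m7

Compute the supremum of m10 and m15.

m10

Common upper bounds of {m10, m15}: m1, m10, m11, m12, m13, m14, m2, m4, m7, m8, m9.
The least among these is m10.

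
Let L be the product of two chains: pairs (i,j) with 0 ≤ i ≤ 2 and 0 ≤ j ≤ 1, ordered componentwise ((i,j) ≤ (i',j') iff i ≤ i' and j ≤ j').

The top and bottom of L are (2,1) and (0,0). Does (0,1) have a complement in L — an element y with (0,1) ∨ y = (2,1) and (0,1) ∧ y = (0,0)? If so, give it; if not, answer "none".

(2,0)

Need y with (0,1) ∨ y = (2,1) and (0,1) ∧ y = (0,0).
Checking each element gives: (2,0).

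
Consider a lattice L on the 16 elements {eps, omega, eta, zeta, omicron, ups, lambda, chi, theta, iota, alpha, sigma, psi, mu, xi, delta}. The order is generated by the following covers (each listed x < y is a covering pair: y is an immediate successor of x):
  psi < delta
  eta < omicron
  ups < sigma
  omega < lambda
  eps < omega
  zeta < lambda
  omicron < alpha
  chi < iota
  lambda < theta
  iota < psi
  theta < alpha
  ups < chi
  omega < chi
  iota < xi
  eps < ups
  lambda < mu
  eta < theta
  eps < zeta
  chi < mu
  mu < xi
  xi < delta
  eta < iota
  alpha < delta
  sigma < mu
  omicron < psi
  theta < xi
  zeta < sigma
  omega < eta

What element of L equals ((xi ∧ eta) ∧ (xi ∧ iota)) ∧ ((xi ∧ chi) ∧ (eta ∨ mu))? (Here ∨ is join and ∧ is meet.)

xi ∧ eta = eta
xi ∧ iota = iota
eta ∧ iota = eta
xi ∧ chi = chi
eta ∨ mu = xi
chi ∧ xi = chi
eta ∧ chi = omega

omega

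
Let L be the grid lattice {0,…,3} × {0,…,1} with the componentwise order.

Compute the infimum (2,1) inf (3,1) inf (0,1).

(0,1)

In a product of chains, the meet is componentwise min, giving (0,1).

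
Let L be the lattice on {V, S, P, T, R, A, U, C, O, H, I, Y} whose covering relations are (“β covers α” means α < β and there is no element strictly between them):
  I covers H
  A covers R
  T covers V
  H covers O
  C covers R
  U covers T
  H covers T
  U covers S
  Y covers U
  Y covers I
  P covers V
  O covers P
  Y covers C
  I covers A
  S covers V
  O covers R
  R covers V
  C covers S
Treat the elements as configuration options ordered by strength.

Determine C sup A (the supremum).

Y

Common upper bounds of {C, A}: Y.
The least among these is Y.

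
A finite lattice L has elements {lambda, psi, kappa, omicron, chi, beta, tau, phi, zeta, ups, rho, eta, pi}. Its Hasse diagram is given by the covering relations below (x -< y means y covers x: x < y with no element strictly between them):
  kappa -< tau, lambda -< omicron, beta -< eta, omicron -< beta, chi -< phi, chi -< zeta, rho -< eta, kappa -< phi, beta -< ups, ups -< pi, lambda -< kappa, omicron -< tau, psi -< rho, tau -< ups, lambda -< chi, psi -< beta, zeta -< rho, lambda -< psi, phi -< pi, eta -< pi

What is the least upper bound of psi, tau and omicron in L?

ups

Common upper bounds of {psi, tau, omicron}: pi, ups.
The least among these is ups.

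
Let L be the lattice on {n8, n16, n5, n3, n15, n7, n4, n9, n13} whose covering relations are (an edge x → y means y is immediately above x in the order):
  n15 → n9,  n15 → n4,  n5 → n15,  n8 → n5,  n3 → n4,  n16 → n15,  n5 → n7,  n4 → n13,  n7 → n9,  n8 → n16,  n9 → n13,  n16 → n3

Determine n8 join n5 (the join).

Common upper bounds of {n8, n5}: n13, n15, n4, n5, n7, n9.
The least among these is n5.

n5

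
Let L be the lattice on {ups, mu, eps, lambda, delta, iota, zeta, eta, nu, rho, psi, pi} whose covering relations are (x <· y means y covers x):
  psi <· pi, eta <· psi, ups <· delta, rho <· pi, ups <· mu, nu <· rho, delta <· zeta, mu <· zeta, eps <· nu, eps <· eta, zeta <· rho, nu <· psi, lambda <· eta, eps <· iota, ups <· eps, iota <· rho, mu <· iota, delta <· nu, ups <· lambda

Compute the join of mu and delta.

Common upper bounds of {mu, delta}: pi, rho, zeta.
The least among these is zeta.

zeta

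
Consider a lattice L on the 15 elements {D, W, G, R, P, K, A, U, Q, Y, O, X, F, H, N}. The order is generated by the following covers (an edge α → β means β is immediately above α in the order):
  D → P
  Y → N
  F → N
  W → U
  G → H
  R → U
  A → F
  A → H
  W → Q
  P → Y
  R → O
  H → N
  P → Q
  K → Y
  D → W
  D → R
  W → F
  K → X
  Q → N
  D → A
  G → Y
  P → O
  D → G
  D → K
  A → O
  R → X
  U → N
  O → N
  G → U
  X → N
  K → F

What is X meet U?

R

Common lower bounds of {X, U}: D, R.
The greatest among these is R.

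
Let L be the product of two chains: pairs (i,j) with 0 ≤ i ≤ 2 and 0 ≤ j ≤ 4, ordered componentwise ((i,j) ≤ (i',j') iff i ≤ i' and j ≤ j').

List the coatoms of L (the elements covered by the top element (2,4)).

(1,4), (2,3)

The coatoms are exactly the elements covered by (2,4): (1,4), (2,3).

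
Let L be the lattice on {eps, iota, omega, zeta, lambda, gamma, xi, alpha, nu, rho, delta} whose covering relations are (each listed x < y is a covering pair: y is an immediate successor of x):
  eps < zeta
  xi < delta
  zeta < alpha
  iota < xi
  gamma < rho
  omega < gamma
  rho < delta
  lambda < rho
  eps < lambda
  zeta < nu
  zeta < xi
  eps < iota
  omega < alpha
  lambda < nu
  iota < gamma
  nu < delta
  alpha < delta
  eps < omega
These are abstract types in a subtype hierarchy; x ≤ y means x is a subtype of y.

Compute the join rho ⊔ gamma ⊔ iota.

rho

Common upper bounds of {rho, gamma, iota}: delta, rho.
The least among these is rho.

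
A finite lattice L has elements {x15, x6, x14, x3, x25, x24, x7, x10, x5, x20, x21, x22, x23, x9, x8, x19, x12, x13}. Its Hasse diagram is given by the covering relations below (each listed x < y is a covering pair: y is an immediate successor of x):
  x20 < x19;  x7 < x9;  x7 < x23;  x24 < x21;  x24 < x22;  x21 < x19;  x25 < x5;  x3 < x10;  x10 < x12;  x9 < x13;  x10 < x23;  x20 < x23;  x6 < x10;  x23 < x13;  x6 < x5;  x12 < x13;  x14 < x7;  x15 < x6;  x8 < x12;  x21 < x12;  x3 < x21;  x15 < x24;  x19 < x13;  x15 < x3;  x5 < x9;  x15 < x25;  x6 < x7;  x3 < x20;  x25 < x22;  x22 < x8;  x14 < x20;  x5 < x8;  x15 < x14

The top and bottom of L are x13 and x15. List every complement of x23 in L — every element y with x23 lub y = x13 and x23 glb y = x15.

Need y with x23 ∨ y = x13 and x23 ∧ y = x15.
Checking each element gives: x22, x24, x25.

x22, x24, x25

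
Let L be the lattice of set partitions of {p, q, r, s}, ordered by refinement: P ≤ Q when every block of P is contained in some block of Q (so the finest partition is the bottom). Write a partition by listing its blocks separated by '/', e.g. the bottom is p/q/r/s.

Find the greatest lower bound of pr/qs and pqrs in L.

pr/qs

Common lower bounds of {pr/qs, pqrs}: p/q/r/s, p/qs/r, pr/q/s, pr/qs.
The greatest among these is pr/qs.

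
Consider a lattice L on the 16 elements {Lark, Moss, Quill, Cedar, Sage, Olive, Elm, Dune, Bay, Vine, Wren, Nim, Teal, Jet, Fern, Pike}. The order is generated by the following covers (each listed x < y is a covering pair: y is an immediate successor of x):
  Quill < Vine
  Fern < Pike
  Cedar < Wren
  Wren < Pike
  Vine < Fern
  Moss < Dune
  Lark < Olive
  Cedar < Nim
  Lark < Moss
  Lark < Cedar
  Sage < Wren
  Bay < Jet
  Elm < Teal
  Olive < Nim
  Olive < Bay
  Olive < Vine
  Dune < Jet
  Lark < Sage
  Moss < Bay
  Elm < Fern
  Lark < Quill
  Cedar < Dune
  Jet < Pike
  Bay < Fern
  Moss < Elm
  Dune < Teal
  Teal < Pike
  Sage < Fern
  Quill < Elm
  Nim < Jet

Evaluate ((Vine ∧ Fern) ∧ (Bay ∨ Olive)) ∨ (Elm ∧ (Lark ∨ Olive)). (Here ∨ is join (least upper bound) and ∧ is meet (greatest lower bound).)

Olive

Vine ∧ Fern = Vine
Bay ∨ Olive = Bay
Vine ∧ Bay = Olive
Lark ∨ Olive = Olive
Elm ∧ Olive = Lark
Olive ∨ Lark = Olive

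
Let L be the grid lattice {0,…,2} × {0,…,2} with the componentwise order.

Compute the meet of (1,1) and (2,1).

In a product of chains, the meet is componentwise min, giving (1,1).

(1,1)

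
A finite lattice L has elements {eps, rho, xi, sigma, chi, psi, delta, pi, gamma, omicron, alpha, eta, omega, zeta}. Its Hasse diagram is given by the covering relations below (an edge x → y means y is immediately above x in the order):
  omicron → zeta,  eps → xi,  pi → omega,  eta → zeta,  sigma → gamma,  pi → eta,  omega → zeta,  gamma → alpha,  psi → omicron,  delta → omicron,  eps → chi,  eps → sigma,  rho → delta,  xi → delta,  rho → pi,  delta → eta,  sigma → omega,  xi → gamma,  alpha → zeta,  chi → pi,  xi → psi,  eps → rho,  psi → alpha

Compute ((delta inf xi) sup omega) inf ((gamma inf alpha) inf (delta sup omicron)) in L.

delta ∧ xi = xi
xi ∨ omega = zeta
gamma ∧ alpha = gamma
delta ∨ omicron = omicron
gamma ∧ omicron = xi
zeta ∧ xi = xi

xi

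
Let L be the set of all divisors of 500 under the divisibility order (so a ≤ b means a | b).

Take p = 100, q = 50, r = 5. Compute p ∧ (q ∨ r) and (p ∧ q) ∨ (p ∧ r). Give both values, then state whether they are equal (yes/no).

q ∨ r = 50, so p ∧ (q ∨ r) = 100 ∧ 50 = 50.
p ∧ q = 50 and p ∧ r = 5, so (p ∧ q) ∨ (p ∧ r) = 50 ∨ 5 = 50.
Equal: yes.

50; 50; yes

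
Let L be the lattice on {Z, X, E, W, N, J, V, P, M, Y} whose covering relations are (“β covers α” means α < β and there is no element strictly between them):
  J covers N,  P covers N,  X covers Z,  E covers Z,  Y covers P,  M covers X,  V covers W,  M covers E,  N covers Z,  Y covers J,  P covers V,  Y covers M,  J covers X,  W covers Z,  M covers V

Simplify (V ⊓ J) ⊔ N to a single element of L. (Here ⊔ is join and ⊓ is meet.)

N

V ∧ J = Z
Z ∨ N = N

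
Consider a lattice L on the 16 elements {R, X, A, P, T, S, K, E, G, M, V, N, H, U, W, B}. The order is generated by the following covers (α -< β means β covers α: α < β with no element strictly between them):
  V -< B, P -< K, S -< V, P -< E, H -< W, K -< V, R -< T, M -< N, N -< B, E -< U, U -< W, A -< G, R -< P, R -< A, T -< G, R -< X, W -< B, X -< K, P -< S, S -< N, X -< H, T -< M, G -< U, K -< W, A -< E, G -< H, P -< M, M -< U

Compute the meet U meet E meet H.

Common lower bounds of {U, E, H}: A, R.
The greatest among these is A.

A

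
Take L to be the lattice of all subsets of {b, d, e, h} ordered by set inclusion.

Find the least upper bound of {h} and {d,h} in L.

Common upper bounds of {{h}, {d,h}}: {b,d,e,h}, {b,d,h}, {d,e,h}, {d,h}.
The least among these is {d,h}.

{d,h}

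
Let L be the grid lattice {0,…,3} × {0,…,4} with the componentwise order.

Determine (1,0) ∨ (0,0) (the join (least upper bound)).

In a product of chains, the join is componentwise max, giving (1,0).

(1,0)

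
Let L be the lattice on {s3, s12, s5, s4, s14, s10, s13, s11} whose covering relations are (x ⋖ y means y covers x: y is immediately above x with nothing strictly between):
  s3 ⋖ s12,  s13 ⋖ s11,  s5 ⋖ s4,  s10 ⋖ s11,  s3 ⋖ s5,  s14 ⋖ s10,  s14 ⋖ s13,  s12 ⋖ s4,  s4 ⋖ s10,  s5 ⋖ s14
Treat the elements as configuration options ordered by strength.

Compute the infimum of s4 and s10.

s4

Common lower bounds of {s4, s10}: s12, s3, s4, s5.
The greatest among these is s4.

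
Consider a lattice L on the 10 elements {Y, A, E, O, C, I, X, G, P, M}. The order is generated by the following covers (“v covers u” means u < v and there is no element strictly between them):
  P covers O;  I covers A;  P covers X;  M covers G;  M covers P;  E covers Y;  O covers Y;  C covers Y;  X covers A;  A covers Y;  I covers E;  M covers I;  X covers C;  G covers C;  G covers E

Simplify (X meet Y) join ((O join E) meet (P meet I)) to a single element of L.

X ∧ Y = Y
O ∨ E = M
P ∧ I = A
M ∧ A = A
Y ∨ A = A

A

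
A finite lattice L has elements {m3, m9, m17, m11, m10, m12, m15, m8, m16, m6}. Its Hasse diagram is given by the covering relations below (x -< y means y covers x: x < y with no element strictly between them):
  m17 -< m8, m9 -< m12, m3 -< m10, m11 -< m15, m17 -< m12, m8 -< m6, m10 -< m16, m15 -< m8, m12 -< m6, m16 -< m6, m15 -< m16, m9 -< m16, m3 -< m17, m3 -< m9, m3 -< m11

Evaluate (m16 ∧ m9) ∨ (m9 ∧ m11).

m16 ∧ m9 = m9
m9 ∧ m11 = m3
m9 ∨ m3 = m9

m9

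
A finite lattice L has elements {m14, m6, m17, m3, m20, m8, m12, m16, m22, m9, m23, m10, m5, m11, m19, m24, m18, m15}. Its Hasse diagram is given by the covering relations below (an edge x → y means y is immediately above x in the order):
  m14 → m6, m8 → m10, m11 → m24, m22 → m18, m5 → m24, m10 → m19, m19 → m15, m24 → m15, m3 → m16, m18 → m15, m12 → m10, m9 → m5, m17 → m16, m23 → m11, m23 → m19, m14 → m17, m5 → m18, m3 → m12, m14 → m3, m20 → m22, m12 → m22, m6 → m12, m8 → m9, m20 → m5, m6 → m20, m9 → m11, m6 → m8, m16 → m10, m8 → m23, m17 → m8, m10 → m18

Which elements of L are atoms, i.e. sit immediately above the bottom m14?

m17, m3, m6

The atoms are exactly the elements that cover m14: m17, m3, m6.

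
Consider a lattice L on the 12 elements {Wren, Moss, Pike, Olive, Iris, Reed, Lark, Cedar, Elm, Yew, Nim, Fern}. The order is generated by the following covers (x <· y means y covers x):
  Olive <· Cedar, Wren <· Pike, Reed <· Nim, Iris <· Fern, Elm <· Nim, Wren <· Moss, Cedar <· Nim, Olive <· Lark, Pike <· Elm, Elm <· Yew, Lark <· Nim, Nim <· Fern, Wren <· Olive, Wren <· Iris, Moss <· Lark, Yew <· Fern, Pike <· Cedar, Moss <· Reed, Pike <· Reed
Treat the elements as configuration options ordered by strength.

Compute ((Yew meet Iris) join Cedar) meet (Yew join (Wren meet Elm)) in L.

Pike

Yew ∧ Iris = Wren
Wren ∨ Cedar = Cedar
Wren ∧ Elm = Wren
Yew ∨ Wren = Yew
Cedar ∧ Yew = Pike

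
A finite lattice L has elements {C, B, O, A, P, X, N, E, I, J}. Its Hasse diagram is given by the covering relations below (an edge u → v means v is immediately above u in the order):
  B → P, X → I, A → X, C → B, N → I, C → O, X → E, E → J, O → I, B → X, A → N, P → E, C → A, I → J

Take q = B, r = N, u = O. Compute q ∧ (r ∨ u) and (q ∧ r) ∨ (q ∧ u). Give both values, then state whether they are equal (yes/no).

B; C; no

r ∨ u = I, so q ∧ (r ∨ u) = B ∧ I = B.
q ∧ r = C and q ∧ u = C, so (q ∧ r) ∨ (q ∧ u) = C ∨ C = C.
Equal: no.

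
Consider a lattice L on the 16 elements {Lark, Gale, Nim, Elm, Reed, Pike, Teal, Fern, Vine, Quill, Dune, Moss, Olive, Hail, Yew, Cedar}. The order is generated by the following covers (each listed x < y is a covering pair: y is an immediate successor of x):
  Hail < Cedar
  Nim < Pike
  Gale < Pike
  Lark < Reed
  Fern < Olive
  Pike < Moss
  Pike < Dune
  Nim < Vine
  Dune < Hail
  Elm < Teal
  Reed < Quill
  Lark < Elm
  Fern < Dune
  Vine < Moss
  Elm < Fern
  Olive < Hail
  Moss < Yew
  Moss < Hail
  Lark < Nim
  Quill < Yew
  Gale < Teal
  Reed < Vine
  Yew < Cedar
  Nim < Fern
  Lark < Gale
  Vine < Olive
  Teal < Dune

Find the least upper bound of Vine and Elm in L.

Common upper bounds of {Vine, Elm}: Cedar, Hail, Olive.
The least among these is Olive.

Olive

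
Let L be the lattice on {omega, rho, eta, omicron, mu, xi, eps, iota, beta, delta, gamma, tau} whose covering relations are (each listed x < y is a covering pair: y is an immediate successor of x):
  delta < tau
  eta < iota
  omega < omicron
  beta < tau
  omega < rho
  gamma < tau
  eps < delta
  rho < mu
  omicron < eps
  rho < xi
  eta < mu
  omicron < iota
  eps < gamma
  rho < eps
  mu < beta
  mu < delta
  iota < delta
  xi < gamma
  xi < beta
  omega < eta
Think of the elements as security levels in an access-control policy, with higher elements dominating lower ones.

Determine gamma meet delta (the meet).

eps

Common lower bounds of {gamma, delta}: eps, omega, omicron, rho.
The greatest among these is eps.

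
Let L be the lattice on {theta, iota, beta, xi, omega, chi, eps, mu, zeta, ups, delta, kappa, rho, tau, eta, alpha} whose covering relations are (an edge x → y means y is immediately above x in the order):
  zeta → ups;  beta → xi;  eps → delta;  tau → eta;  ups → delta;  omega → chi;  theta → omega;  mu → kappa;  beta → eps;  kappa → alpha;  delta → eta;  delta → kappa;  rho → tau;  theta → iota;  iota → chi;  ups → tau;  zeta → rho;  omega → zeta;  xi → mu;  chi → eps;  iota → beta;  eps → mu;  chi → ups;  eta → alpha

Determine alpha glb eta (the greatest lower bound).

Common lower bounds of {alpha, eta}: beta, chi, delta, eps, eta, iota, omega, rho, tau, theta, ups, zeta.
The greatest among these is eta.

eta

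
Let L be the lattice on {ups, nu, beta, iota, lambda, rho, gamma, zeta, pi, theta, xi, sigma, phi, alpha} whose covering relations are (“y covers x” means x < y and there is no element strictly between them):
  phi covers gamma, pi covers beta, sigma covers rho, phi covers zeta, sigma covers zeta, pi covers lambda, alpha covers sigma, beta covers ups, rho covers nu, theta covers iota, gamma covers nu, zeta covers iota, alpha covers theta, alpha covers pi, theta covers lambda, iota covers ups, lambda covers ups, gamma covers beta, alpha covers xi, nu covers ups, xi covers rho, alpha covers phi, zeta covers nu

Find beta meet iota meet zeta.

Common lower bounds of {beta, iota, zeta}: ups.
The greatest among these is ups.

ups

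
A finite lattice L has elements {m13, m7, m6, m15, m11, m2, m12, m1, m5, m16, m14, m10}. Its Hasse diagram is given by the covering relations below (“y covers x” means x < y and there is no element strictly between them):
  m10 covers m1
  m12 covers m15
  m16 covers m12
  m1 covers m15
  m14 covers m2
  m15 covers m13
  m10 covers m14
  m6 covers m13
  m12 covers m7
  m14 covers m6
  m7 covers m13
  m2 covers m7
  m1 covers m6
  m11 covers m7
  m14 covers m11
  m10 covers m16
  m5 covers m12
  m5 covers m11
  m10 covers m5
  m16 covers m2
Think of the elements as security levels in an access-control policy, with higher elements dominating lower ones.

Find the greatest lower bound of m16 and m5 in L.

Common lower bounds of {m16, m5}: m12, m13, m15, m7.
The greatest among these is m12.

m12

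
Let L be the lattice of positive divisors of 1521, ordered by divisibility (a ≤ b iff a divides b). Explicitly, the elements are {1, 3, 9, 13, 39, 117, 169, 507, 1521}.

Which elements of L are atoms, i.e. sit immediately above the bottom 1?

The atoms are exactly the elements that cover 1: 13, 3.

13, 3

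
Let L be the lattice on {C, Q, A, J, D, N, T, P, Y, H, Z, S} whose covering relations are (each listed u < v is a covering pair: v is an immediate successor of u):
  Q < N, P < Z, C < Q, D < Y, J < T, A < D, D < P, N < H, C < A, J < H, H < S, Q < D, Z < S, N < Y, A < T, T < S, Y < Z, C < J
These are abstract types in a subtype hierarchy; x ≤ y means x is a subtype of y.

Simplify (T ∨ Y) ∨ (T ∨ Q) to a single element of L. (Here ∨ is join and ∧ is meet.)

T ∨ Y = S
T ∨ Q = S
S ∨ S = S

S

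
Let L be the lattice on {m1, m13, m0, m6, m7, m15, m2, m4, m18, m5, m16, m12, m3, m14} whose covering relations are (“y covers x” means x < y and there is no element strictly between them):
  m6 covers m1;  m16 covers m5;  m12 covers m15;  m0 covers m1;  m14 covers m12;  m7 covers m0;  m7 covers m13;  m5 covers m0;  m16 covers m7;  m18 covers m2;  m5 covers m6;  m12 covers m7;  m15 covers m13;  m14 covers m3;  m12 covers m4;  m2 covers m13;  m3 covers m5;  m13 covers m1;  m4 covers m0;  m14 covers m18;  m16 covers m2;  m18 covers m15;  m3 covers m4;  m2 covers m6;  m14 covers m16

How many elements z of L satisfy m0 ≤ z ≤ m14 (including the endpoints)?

8

The interval [m0, m14] = {m0, m12, m14, m16, m3, m4, m5, m7}, which has 8 elements.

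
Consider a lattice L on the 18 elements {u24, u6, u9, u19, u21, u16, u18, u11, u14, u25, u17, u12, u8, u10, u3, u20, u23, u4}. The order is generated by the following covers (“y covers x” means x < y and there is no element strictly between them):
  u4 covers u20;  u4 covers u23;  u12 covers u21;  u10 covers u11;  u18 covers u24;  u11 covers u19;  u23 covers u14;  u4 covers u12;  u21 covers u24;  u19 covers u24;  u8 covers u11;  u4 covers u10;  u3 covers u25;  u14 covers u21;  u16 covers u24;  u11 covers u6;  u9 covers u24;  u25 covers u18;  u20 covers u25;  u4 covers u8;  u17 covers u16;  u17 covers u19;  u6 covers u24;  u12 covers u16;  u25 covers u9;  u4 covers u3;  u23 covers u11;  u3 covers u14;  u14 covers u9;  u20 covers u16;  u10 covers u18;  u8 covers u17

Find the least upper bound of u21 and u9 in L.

u14

Common upper bounds of {u21, u9}: u14, u23, u3, u4.
The least among these is u14.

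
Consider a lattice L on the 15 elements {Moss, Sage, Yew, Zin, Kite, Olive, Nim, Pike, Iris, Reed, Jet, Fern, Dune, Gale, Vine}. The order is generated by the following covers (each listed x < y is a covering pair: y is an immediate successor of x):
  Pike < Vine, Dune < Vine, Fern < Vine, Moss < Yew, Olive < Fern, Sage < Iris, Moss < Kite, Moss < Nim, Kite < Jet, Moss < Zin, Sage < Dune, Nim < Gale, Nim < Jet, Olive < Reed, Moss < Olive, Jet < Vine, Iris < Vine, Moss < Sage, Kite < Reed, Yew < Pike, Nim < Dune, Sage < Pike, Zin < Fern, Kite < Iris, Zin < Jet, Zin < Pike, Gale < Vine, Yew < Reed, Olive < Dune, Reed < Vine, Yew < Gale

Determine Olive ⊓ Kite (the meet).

Common lower bounds of {Olive, Kite}: Moss.
The greatest among these is Moss.

Moss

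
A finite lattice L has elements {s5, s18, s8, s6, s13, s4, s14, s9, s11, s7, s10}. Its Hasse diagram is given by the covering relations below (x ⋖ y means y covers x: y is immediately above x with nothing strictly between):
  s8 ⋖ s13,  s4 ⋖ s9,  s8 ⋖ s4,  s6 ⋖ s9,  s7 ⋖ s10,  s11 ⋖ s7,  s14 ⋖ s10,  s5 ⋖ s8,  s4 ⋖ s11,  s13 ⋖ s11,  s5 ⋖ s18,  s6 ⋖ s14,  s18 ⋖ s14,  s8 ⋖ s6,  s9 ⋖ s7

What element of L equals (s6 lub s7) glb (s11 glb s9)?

s6 ∨ s7 = s7
s11 ∧ s9 = s4
s7 ∧ s4 = s4

s4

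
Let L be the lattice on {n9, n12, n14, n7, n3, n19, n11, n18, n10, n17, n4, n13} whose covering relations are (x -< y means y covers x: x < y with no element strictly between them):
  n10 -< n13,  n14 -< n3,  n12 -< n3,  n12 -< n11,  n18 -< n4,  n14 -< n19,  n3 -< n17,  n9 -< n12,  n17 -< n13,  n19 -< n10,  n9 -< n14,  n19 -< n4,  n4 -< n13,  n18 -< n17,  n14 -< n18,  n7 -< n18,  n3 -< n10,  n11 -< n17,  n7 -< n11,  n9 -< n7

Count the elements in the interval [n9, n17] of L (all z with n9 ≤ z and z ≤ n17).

8

The interval [n9, n17] = {n11, n12, n14, n17, n18, n3, n7, n9}, which has 8 elements.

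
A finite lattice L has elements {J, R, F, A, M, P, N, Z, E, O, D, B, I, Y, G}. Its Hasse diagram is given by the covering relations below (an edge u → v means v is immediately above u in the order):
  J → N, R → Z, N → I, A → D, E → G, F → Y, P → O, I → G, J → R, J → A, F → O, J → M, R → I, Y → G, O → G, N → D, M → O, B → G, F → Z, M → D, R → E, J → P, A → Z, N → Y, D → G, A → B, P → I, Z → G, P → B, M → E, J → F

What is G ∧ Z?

Common lower bounds of {G, Z}: A, F, J, R, Z.
The greatest among these is Z.

Z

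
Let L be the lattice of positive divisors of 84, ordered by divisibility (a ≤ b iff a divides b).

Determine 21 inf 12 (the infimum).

3

In the divisibility order, the meet is the greatest common divisor: gcd(21, 12) = 3.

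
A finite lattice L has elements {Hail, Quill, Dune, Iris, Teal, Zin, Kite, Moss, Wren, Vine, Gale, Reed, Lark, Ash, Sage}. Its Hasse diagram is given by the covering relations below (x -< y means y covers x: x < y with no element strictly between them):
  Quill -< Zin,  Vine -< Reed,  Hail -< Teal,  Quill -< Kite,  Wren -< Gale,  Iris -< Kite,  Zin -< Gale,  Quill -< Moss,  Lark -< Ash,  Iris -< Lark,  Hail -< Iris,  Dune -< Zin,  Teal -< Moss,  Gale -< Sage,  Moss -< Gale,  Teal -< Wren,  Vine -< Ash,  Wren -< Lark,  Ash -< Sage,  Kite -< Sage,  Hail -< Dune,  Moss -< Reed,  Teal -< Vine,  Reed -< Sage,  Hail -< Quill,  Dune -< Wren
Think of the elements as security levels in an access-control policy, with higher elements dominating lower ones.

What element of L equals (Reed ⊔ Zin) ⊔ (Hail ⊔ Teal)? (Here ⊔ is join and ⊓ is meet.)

Sage

Reed ∨ Zin = Sage
Hail ∨ Teal = Teal
Sage ∨ Teal = Sage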